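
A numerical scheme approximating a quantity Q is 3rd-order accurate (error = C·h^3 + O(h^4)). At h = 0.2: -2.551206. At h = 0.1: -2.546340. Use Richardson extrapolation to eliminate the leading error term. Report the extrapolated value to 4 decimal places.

-2.5456

Extrapolated value = (8·A(h/2) − A(h)) / (8 − 1)
= (8·(-2.546340) − (-2.551206)) / 7
= -17.819514 / 7 = -2.545645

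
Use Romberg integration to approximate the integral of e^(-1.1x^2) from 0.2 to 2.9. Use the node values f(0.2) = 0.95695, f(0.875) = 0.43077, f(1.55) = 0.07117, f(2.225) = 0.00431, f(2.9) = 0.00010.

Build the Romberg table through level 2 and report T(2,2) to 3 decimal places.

0.644

T(0,0) (trapezoid, 1 panel, h=2.7000): 1.29202
T(1,0) (trapezoid, 2 panels, h=1.3500): 0.74209
T(2,0) (trapezoid, 4 panels, h=0.6750): 0.66472
T(1,1) = 0.74209 + (0.74209 − 1.29202)/3 = 0.55878
T(2,1) = 0.66472 + (0.66472 − 0.74209)/3 = 0.63893
T(2,2) = 0.63893 + (0.63893 − 0.55878)/15 = 0.64427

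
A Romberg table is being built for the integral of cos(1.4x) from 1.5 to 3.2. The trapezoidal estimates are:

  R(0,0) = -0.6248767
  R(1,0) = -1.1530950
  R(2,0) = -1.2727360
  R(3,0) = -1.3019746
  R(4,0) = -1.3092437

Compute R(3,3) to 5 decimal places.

-1.31166

Richardson extrapolation on the trapezoidal column (denominator 4−1=3):
R(1,1) = (4·(-1.1530950) − (-0.6248767)) / 3 = -1.3291678
R(2,1) = (4·(-1.2727360) − (-1.1530950)) / 3 = -1.3126163
R(3,1) = -1.3019746 + (-1.3019746 − (-1.2727360))/3 = -1.3117208
R(2,2) = -1.3126163 + (-1.3126163 − (-1.3291678))/15 = -1.3115129
R(3,2) = -1.3117208 + (-1.3117208 − (-1.3126163))/15 = -1.3116611
R(3,3) = (64·(-1.3116611) − (-1.3115129)) / 63 = -1.3116635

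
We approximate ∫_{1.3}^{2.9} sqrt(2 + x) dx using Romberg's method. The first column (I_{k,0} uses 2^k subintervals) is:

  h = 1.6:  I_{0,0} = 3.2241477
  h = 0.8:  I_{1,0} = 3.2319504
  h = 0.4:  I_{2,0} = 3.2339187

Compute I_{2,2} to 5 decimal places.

Richardson extrapolation on the trapezoidal column (denominator 4−1=3):
I_{1,1} = 3.2319504 + (3.2319504 − 3.2241477)/3 = 3.2345513
I_{2,1} = (4·3.2339187 − 3.2319504) / 3 = 3.2345748
I_{2,2} = (16·3.2345748 − 3.2345513) / 15 = 3.2345764

3.23458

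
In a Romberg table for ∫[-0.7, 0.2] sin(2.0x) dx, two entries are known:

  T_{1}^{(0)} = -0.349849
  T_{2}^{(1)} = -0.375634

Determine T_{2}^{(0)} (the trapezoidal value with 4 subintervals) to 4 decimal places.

-0.3692

From T_{2}^{(1)} = (4·T_{2}^{(0)} − T_{1}^{(0)})/3, solve for T_{2}^{(0)}:
4·T_{2}^{(0)} = 3·(-0.375634) + (-0.349849) = -1.476751
T_{2}^{(0)} = -0.369188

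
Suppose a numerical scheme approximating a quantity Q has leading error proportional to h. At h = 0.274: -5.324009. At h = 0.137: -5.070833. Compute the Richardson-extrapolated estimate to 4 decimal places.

The leading error scales as h; refining by a factor of 2 reduces it by 2^1 = 2.
Extrapolated value = (2·A(h/2) − A(h)) / (2 − 1)
= (2·(-5.070833) − (-5.324009)) / 1
= -4.817657 / 1 = -4.817657

-4.8177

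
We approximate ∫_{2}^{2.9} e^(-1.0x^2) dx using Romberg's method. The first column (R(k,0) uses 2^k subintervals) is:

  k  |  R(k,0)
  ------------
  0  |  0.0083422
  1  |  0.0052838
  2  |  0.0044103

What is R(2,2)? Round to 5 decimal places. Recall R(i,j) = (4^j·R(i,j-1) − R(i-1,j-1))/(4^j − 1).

0.00411

Richardson extrapolation on the trapezoidal column (denominator 4−1=3):
R(1,1) = 0.0052838 + (0.0052838 − 0.0083422)/3 = 0.0042643
R(2,1) = (4·0.0044103 − 0.0052838) / 3 = 0.0041191
R(2,2) = (16·0.0041191 − 0.0042643) / 15 = 0.0041094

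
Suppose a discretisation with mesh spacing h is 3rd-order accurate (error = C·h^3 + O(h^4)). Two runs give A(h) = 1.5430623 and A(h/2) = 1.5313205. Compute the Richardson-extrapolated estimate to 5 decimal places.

1.52964

The leading error scales as h^3; refining by a factor of 2 reduces it by 2^3 = 8.
Extrapolated value = (8·A(h/2) − A(h)) / (8 − 1)
= (8·1.5313205 − 1.5430623) / 7
= 10.7075017 / 7 = 1.5296431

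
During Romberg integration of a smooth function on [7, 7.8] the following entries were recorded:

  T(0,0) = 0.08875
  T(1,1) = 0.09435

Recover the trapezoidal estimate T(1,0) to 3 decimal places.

0.093

From T(1,1) = (4·T(1,0) − T(0,0))/3, solve for T(1,0):
4·T(1,0) = 3·0.09435 + 0.08875 = 0.37180
T(1,0) = 0.09295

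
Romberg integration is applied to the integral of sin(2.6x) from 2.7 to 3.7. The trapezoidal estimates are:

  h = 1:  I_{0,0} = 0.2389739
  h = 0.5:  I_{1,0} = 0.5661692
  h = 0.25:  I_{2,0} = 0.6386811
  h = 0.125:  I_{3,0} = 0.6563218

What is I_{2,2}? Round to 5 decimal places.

Richardson extrapolation on the trapezoidal column (denominator 4−1=3):
I_{1,1} = 0.5661692 + (0.5661692 − 0.2389739)/3 = 0.6752343
I_{2,1} = (4·0.6386811 − 0.5661692) / 3 = 0.6628517
I_{2,2} = 0.6628517 + (0.6628517 − 0.6752343)/15 = 0.6620262
(Column j=1 coincides with Simpson's rule on the same nodes.)

0.66203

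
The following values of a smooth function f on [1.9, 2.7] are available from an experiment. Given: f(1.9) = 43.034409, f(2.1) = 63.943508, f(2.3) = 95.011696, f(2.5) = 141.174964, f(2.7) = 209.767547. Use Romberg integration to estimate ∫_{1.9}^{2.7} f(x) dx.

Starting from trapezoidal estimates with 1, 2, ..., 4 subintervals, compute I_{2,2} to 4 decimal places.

I_{0,0} (trapezoid, 1 panel, h=0.8000): 101.120782
I_{1,0} (trapezoid, 2 panels, h=0.4000): 88.565070
I_{2,0} (trapezoid, 4 panels, h=0.2000): 85.306229
I_{1,1} = 88.565070 + (88.565070 − 101.120782)/3 = 84.379833
I_{2,1} = 85.306229 + (85.306229 − 88.565070)/3 = 84.219949
I_{2,2} = 84.219949 + (84.219949 − 84.379833)/15 = 84.209290

84.2093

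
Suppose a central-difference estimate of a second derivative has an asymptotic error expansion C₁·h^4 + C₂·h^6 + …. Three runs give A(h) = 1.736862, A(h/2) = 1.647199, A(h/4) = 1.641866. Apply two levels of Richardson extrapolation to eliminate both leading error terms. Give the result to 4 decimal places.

1.6415

First eliminate the h^4 term (factor 2^4 = 16):
  B₁ = (16·1.647199 − 1.736862)/15 = 1.641221
  B₂ = (16·1.641866 − 1.647199)/15 = 1.641510
Then eliminate the h^6 term (factor 2^6 = 64):
  (64·1.641510 − 1.641221)/63 = 1.641515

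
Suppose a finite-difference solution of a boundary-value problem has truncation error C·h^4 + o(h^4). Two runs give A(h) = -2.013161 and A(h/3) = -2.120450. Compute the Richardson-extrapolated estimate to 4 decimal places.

-2.1218

The leading error scales as h^4; refining by a factor of 3 reduces it by 3^4 = 81.
Extrapolated value = (81·A(h/3) − A(h)) / (81 − 1)
= (81·(-2.120450) − (-2.013161)) / 80
= -169.743289 / 80 = -2.121791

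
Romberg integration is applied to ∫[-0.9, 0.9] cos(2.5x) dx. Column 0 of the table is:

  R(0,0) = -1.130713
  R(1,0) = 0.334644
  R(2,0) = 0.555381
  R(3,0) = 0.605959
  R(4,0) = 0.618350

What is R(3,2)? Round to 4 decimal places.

Richardson extrapolation on the trapezoidal column (denominator 4−1=3):
R(2,1) = 0.555381 + (0.555381 − 0.334644)/3 = 0.628960
R(3,1) = (4·0.605959 − 0.555381) / 3 = 0.622818
R(3,2) = 0.622818 + (0.622818 − 0.628960)/15 = 0.622409
(Column j=1 coincides with Simpson's rule on the same nodes.)

0.6224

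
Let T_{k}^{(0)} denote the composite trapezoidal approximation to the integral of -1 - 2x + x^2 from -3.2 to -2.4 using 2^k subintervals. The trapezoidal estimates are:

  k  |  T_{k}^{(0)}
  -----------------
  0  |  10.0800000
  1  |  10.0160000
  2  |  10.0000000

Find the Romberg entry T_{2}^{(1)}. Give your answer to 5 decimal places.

9.99467

T_{2}^{(1)} = (4·10.0000000 − 10.0160000) / 3 = 9.9946667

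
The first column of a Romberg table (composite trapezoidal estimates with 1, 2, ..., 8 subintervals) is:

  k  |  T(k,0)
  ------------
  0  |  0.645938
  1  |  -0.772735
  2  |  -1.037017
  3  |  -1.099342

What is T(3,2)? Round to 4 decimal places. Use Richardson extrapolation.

-1.1198

Richardson extrapolation on the trapezoidal column (denominator 4−1=3):
T(2,1) = -1.037017 + (-1.037017 − (-0.772735))/3 = -1.125111
T(3,1) = (4·(-1.099342) − (-1.037017)) / 3 = -1.120117
T(3,2) = -1.120117 + (-1.120117 − (-1.125111))/15 = -1.119784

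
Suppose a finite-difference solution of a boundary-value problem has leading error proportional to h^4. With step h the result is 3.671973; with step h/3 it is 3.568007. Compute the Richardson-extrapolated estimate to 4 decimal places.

The leading error scales as h^4; refining by a factor of 3 reduces it by 3^4 = 81.
Extrapolated value = (81·A(h/3) − A(h)) / (81 − 1)
= (81·3.568007 − 3.671973) / 80
= 285.336594 / 80 = 3.566707

3.5667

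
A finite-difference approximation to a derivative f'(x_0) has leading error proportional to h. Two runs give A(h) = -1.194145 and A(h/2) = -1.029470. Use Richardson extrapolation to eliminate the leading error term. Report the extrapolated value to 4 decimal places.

The leading error scales as h; refining by a factor of 2 reduces it by 2^1 = 2.
Extrapolated value = (2·A(h/2) − A(h)) / (2 − 1)
= (2·(-1.029470) − (-1.194145)) / 1
= -0.864795 / 1 = -0.864795

-0.8648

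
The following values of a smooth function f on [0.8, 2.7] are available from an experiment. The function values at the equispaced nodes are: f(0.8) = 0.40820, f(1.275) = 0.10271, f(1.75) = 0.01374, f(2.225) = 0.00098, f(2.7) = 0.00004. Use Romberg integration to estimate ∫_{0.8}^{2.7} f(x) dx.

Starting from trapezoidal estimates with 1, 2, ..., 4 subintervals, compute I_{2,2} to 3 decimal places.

0.134

I_{0,0} (trapezoid, 1 panel, h=1.9000): 0.38783
I_{1,0} (trapezoid, 2 panels, h=0.9500): 0.20697
I_{2,0} (trapezoid, 4 panels, h=0.4750): 0.15274
I_{1,1} = 0.20697 + (0.20697 − 0.38783)/3 = 0.14668
I_{2,1} = 0.15274 + (0.15274 − 0.20697)/3 = 0.13466
I_{2,2} = 0.13466 + (0.13466 − 0.14668)/15 = 0.13386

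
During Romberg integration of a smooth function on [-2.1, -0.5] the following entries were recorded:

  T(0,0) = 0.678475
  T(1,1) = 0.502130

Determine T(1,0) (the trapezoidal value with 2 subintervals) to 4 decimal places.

From T(1,1) = (4·T(1,0) − T(0,0))/3, solve for T(1,0):
4·T(1,0) = 3·0.502130 + 0.678475 = 2.184865
T(1,0) = 0.546216

0.5462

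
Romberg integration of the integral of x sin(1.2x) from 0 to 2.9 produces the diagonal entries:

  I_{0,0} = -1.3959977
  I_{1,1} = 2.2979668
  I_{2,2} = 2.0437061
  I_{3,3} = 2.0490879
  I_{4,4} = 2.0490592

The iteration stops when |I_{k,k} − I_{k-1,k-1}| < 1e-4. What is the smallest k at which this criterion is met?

|I_{1,1} − I_{0,0}| = 3.6939645 ≥ 1e-4
|I_{2,2} − I_{1,1}| = 0.2542607 ≥ 1e-4
|I_{3,3} − I_{2,2}| = 0.0053818 ≥ 1e-4
|I_{4,4} − I_{3,3}| = 0.0000287 < 1e-4

k = 4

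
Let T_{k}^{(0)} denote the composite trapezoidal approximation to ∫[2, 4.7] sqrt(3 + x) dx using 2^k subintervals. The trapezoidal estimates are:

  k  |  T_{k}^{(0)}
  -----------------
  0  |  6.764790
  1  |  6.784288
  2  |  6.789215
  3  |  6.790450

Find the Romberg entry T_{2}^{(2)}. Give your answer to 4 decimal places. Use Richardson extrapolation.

T_{1}^{(1)} = (4·6.784288 − 6.764790) / 3 = 6.790787
T_{2}^{(1)} = 6.789215 + (6.789215 − 6.784288)/3 = 6.790857
T_{2}^{(2)} = (16·6.790857 − 6.790787) / 15 = 6.790862
(Column j=1 coincides with Simpson's rule on the same nodes.)

6.7909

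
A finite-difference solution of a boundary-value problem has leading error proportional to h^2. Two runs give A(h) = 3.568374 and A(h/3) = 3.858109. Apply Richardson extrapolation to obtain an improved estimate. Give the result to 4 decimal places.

3.8943

The leading error scales as h^2; refining by a factor of 3 reduces it by 3^2 = 9.
Extrapolated value = (9·A(h/3) − A(h)) / (9 − 1)
= (9·3.858109 − 3.568374) / 8
= 31.154607 / 8 = 3.894326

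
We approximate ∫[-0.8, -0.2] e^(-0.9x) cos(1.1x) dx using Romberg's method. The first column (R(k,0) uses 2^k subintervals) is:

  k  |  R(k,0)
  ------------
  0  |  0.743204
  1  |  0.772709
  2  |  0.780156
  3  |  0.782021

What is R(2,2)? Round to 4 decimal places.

0.7826

Richardson extrapolation on the trapezoidal column (denominator 4−1=3):
R(1,1) = (4·0.772709 − 0.743204) / 3 = 0.782544
R(2,1) = 0.780156 + (0.780156 − 0.772709)/3 = 0.782638
R(2,2) = 0.782638 + (0.782638 − 0.782544)/15 = 0.782644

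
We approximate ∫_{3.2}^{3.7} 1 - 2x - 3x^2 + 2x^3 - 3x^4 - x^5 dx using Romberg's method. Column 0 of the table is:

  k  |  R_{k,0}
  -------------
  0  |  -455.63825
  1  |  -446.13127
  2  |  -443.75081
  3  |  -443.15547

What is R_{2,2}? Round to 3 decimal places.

-442.957

Richardson extrapolation on the trapezoidal column (denominator 4−1=3):
R_{1,1} = -446.13127 + (-446.13127 − (-455.63825))/3 = -442.96228
R_{2,1} = (4·(-443.75081) − (-446.13127)) / 3 = -442.95732
R_{2,2} = -442.95732 + (-442.95732 − (-442.96228))/15 = -442.95699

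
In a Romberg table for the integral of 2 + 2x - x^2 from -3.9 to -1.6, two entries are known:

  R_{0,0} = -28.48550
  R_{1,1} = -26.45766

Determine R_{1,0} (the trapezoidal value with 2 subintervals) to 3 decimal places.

From R_{1,1} = (4·R_{1,0} − R_{0,0})/3, solve for R_{1,0}:
4·R_{1,0} = 3·(-26.45766) + (-28.48550) = -107.85848
R_{1,0} = -26.96462

-26.965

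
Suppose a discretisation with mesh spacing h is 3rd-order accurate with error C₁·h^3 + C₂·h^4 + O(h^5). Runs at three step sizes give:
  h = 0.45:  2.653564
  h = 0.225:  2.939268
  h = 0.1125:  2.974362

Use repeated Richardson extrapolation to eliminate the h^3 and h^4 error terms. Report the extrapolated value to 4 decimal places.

2.9793

First eliminate the h^3 term (factor 2^3 = 8):
  B₁ = (8·2.939268 − 2.653564)/7 = 2.980083
  B₂ = (8·2.974362 − 2.939268)/7 = 2.979375
Then eliminate the h^4 term (factor 2^4 = 16):
  (16·2.979375 − 2.980083)/15 = 2.979328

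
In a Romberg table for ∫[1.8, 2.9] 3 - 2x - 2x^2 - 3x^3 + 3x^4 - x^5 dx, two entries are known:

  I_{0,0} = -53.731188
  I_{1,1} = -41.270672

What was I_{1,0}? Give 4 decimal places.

From I_{1,1} = (4·I_{1,0} − I_{0,0})/3, solve for I_{1,0}:
4·I_{1,0} = 3·(-41.270672) + (-53.731188) = -177.543204
I_{1,0} = -44.385801

-44.3858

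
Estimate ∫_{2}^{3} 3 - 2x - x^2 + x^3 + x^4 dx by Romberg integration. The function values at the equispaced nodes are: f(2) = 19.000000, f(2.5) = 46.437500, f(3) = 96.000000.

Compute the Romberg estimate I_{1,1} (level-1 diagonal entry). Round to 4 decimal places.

50.1250

I_{0,0} (trapezoid, 1 panel, h=1.0000): 57.500000
I_{1,0} (trapezoid, 2 panels, h=0.5000): 51.968750
I_{1,1} = 51.968750 + (51.968750 − 57.500000)/3 = 50.125000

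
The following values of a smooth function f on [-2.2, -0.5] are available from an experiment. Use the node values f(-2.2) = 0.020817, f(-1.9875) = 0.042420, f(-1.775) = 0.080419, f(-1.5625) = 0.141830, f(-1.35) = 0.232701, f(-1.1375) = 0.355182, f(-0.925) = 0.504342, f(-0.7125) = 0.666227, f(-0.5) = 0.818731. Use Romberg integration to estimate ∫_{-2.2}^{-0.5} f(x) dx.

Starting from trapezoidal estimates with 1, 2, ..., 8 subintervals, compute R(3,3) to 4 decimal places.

R(0,0) (trapezoid, 1 panel, h=1.7000): 0.713616
R(1,0) (trapezoid, 2 panels, h=0.8500): 0.554604
R(2,0) (trapezoid, 4 panels, h=0.4250): 0.525825
R(3,0) (trapezoid, 8 panels, h=0.2125): 0.519115
R(1,1) = 0.554604 + (0.554604 − 0.713616)/3 = 0.501600
R(2,1) = 0.525825 + (0.525825 − 0.554604)/3 = 0.516232
R(3,1) = 0.519115 + (0.519115 − 0.525825)/3 = 0.516878
R(2,2) = 0.516232 + (0.516232 − 0.501600)/15 = 0.517207
R(3,2) = 0.516878 + (0.516878 − 0.516232)/15 = 0.516921
R(3,3) = 0.516921 + (0.516921 − 0.517207)/63 = 0.516916

0.5169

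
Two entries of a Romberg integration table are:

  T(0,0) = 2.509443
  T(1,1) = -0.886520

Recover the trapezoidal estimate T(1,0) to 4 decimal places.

-0.0375

From T(1,1) = (4·T(1,0) − T(0,0))/3, solve for T(1,0):
4·T(1,0) = 3·(-0.886520) + 2.509443 = -0.150117
T(1,0) = -0.037529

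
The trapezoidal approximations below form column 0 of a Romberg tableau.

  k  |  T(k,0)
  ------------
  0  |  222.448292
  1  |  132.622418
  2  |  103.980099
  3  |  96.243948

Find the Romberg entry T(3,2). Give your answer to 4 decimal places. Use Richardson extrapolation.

93.6141

Richardson extrapolation on the trapezoidal column (denominator 4−1=3):
T(2,1) = 103.980099 + (103.980099 − 132.622418)/3 = 94.432659
T(3,1) = 96.243948 + (96.243948 − 103.980099)/3 = 93.665231
T(3,2) = (16·93.665231 − 94.432659) / 15 = 93.614069
(Column j=1 coincides with Simpson's rule on the same nodes.)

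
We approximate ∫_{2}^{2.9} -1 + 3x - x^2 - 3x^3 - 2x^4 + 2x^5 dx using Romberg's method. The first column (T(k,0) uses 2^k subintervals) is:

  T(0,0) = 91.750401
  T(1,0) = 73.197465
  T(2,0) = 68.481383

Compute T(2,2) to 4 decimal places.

66.9024

T(1,1) = 73.197465 + (73.197465 − 91.750401)/3 = 67.013153
T(2,1) = 68.481383 + (68.481383 − 73.197465)/3 = 66.909356
T(2,2) = (16·66.909356 − 67.013153) / 15 = 66.902436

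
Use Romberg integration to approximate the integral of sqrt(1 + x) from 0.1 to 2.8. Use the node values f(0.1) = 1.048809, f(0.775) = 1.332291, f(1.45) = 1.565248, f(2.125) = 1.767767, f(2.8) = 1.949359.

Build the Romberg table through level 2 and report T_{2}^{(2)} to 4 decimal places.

4.1692

T_{0}^{(0)} (trapezoid, 1 panel, h=2.7000): 4.047527
T_{1}^{(0)} (trapezoid, 2 panels, h=1.3500): 4.136848
T_{2}^{(0)} (trapezoid, 4 panels, h=0.6750): 4.160963
T_{1}^{(1)} = 4.136848 + (4.136848 − 4.047527)/3 = 4.166622
T_{2}^{(1)} = 4.160963 + (4.160963 − 4.136848)/3 = 4.169001
T_{2}^{(2)} = 4.169001 + (4.169001 − 4.166622)/15 = 4.169160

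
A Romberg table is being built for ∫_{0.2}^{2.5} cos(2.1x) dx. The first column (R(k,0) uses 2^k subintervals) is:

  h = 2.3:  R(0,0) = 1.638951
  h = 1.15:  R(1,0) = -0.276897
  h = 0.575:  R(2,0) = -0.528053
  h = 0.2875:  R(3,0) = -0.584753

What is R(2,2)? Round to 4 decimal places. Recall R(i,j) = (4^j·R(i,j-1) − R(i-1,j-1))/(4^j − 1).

-0.5915

R(1,1) = (4·(-0.276897) − 1.638951) / 3 = -0.915513
R(2,1) = -0.528053 + (-0.528053 − (-0.276897))/3 = -0.611772
R(2,2) = -0.611772 + (-0.611772 − (-0.915513))/15 = -0.591523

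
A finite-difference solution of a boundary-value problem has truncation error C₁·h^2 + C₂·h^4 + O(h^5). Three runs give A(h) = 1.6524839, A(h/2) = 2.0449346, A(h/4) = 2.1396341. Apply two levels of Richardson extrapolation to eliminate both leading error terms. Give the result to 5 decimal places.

2.17090

First eliminate the h^2 term (factor 2^2 = 4):
  B₁ = (4·2.0449346 − 1.6524839)/3 = 2.1757515
  B₂ = (4·2.1396341 − 2.0449346)/3 = 2.1712006
Then eliminate the h^4 term (factor 2^4 = 16):
  (16·2.1712006 − 2.1757515)/15 = 2.1708972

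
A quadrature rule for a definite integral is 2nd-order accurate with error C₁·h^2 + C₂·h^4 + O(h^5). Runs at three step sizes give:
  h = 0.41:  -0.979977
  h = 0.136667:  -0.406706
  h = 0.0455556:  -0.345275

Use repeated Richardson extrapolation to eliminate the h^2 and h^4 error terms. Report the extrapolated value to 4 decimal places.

First eliminate the h^2 term (factor 3^2 = 9):
  B₁ = (9·(-0.406706) − (-0.979977))/8 = -0.335047
  B₂ = (9·(-0.345275) − (-0.406706))/8 = -0.337596
Then eliminate the h^4 term (factor 3^4 = 81):
  (81·(-0.337596) − (-0.335047))/80 = -0.337628

-0.3376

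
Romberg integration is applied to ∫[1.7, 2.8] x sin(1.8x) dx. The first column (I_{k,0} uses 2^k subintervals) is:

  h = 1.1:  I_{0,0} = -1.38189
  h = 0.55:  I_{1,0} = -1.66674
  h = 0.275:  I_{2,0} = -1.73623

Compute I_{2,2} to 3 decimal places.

-1.759

I_{1,1} = -1.66674 + (-1.66674 − (-1.38189))/3 = -1.76169
I_{2,1} = -1.73623 + (-1.73623 − (-1.66674))/3 = -1.75939
I_{2,2} = (16·(-1.75939) − (-1.76169)) / 15 = -1.75924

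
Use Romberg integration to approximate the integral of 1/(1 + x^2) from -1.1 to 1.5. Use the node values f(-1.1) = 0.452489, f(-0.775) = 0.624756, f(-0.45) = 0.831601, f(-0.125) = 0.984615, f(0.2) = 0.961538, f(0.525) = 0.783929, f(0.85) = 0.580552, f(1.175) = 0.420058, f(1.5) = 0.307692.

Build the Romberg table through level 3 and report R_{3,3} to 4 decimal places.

1.8169

R_{0,0} (trapezoid, 1 panel, h=2.6000): 0.988235
R_{1,0} (trapezoid, 2 panels, h=1.3000): 1.744117
R_{2,0} (trapezoid, 4 panels, h=0.6500): 1.789958
R_{3,0} (trapezoid, 8 panels, h=0.3250): 1.809320
R_{1,1} = 1.744117 + (1.744117 − 0.988235)/3 = 1.996078
R_{2,1} = 1.789958 + (1.789958 − 1.744117)/3 = 1.805238
R_{3,1} = 1.809320 + (1.809320 − 1.789958)/3 = 1.815774
R_{2,2} = 1.805238 + (1.805238 − 1.996078)/15 = 1.792515
R_{3,2} = 1.815774 + (1.815774 − 1.805238)/15 = 1.816476
R_{3,3} = 1.816476 + (1.816476 − 1.792515)/63 = 1.816856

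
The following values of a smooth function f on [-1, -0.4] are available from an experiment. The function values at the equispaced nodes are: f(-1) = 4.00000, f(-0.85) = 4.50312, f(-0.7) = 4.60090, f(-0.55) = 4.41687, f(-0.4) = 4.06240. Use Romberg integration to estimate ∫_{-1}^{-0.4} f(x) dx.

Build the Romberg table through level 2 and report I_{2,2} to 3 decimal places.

2.647

I_{0,0} (trapezoid, 1 panel, h=0.6000): 2.41872
I_{1,0} (trapezoid, 2 panels, h=0.3000): 2.58963
I_{2,0} (trapezoid, 4 panels, h=0.1500): 2.63281
I_{1,1} = 2.58963 + (2.58963 − 2.41872)/3 = 2.64660
I_{2,1} = 2.63281 + (2.63281 − 2.58963)/3 = 2.64720
I_{2,2} = 2.64720 + (2.64720 − 2.64660)/15 = 2.64724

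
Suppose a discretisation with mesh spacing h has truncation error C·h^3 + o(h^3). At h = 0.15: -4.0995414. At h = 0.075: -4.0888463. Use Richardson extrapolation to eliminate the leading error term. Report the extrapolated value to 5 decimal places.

The leading error scales as h^3; refining by a factor of 2 reduces it by 2^3 = 8.
Extrapolated value = (8·A(h/2) − A(h)) / (8 − 1)
= (8·(-4.0888463) − (-4.0995414)) / 7
= -28.6112290 / 7 = -4.0873184

-4.08732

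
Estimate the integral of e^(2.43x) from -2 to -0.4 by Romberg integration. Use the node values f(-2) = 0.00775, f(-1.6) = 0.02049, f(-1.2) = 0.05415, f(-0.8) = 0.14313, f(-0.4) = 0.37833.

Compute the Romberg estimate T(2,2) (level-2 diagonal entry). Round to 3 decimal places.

T(0,0) (trapezoid, 1 panel, h=1.6000): 0.30886
T(1,0) (trapezoid, 2 panels, h=0.8000): 0.19775
T(2,0) (trapezoid, 4 panels, h=0.4000): 0.16432
T(1,1) = 0.19775 + (0.19775 − 0.30886)/3 = 0.16071
T(2,1) = 0.16432 + (0.16432 − 0.19775)/3 = 0.15318
T(2,2) = 0.15318 + (0.15318 − 0.16071)/15 = 0.15268

0.153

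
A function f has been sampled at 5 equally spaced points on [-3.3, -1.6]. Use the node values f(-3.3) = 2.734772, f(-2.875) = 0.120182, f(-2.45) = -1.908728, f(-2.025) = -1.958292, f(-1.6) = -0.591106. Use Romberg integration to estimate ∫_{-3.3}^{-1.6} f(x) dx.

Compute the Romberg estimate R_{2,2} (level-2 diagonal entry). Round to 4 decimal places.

-1.2602

R_{0,0} (trapezoid, 1 panel, h=1.7000): 1.822116
R_{1,0} (trapezoid, 2 panels, h=0.8500): -0.711361
R_{2,0} (trapezoid, 4 panels, h=0.4250): -1.136877
R_{1,1} = -0.711361 + (-0.711361 − 1.822116)/3 = -1.555853
R_{2,1} = -1.136877 + (-1.136877 − (-0.711361))/3 = -1.278716
R_{2,2} = -1.278716 + (-1.278716 − (-1.555853))/15 = -1.260240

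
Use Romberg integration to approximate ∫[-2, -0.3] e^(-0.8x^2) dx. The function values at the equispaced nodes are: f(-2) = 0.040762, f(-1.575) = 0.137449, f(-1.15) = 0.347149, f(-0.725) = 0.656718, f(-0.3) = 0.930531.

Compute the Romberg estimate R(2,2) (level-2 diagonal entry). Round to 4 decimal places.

0.6871

R(0,0) (trapezoid, 1 panel, h=1.7000): 0.825599
R(1,0) (trapezoid, 2 panels, h=0.8500): 0.707876
R(2,0) (trapezoid, 4 panels, h=0.4250): 0.691459
R(1,1) = 0.707876 + (0.707876 − 0.825599)/3 = 0.668635
R(2,1) = 0.691459 + (0.691459 − 0.707876)/3 = 0.685987
R(2,2) = 0.685987 + (0.685987 − 0.668635)/15 = 0.687144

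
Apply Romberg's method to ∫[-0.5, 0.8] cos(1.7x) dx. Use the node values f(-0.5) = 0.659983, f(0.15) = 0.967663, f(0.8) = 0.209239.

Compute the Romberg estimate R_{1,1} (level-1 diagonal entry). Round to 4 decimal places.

R_{0,0} (trapezoid, 1 panel, h=1.3000): 0.564994
R_{1,0} (trapezoid, 2 panels, h=0.6500): 0.911478
R_{1,1} = 0.911478 + (0.911478 − 0.564994)/3 = 1.026973

1.0270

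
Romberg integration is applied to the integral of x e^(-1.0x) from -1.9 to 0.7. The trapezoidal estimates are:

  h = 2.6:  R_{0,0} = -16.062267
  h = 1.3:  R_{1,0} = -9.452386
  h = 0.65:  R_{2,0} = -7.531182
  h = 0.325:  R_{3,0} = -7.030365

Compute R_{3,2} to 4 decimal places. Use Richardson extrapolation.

Richardson extrapolation on the trapezoidal column (denominator 4−1=3):
R_{2,1} = (4·(-7.531182) − (-9.452386)) / 3 = -6.890781
R_{3,1} = -7.030365 + (-7.030365 − (-7.531182))/3 = -6.863426
R_{3,2} = -6.863426 + (-6.863426 − (-6.890781))/15 = -6.861602

-6.8616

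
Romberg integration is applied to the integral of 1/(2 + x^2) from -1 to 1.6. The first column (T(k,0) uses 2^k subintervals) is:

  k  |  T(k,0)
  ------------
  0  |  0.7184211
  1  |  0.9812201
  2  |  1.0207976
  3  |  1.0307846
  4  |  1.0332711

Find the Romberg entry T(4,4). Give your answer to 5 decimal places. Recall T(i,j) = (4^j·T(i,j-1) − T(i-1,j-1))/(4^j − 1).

1.03410

Richardson extrapolation on the trapezoidal column (denominator 4−1=3):
T(1,1) = 0.9812201 + (0.9812201 − 0.7184211)/3 = 1.0688198
T(2,1) = (4·1.0207976 − 0.9812201) / 3 = 1.0339901
T(3,1) = 1.0307846 + (1.0307846 − 1.0207976)/3 = 1.0341136
T(4,1) = (4·1.0332711 − 1.0307846) / 3 = 1.0340999
T(2,2) = (16·1.0339901 − 1.0688198) / 15 = 1.0316681
T(3,2) = (16·1.0341136 − 1.0339901) / 15 = 1.0341218
T(4,2) = 1.0340999 + (1.0340999 − 1.0341136)/15 = 1.0340990
T(3,3) = (64·1.0341218 − 1.0316681) / 63 = 1.0341607
T(4,3) = 1.0340990 + (1.0340990 − 1.0341218)/63 = 1.0340986
T(4,4) = 1.0340986 + (1.0340986 − 1.0341607)/255 = 1.0340984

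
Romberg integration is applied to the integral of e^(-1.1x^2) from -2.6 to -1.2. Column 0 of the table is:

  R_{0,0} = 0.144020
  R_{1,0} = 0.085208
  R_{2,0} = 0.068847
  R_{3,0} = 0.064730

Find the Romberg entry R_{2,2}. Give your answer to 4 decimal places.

Richardson extrapolation on the trapezoidal column (denominator 4−1=3):
R_{1,1} = 0.085208 + (0.085208 − 0.144020)/3 = 0.065604
R_{2,1} = (4·0.068847 − 0.085208) / 3 = 0.063393
R_{2,2} = (16·0.063393 − 0.065604) / 15 = 0.063246

0.0632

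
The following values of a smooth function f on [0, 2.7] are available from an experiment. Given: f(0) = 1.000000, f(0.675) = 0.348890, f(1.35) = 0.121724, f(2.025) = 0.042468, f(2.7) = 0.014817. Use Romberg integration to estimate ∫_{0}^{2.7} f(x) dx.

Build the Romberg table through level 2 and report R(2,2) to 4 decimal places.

0.6326

R(0,0) (trapezoid, 1 panel, h=2.7000): 1.370003
R(1,0) (trapezoid, 2 panels, h=1.3500): 0.849329
R(2,0) (trapezoid, 4 panels, h=0.6750): 0.688831
R(1,1) = 0.849329 + (0.849329 − 1.370003)/3 = 0.675771
R(2,1) = 0.688831 + (0.688831 − 0.849329)/3 = 0.635332
R(2,2) = 0.635332 + (0.635332 − 0.675771)/15 = 0.632636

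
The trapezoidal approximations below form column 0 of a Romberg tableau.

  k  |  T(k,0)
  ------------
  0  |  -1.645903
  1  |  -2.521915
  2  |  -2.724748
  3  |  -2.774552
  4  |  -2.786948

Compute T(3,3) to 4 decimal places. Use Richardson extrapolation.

-2.7911

Richardson extrapolation on the trapezoidal column (denominator 4−1=3):
T(1,1) = -2.521915 + (-2.521915 − (-1.645903))/3 = -2.813919
T(2,1) = -2.724748 + (-2.724748 − (-2.521915))/3 = -2.792359
T(3,1) = (4·(-2.774552) − (-2.724748)) / 3 = -2.791153
T(2,2) = (16·(-2.792359) − (-2.813919)) / 15 = -2.790922
T(3,2) = -2.791153 + (-2.791153 − (-2.792359))/15 = -2.791073
T(3,3) = -2.791073 + (-2.791073 − (-2.790922))/63 = -2.791075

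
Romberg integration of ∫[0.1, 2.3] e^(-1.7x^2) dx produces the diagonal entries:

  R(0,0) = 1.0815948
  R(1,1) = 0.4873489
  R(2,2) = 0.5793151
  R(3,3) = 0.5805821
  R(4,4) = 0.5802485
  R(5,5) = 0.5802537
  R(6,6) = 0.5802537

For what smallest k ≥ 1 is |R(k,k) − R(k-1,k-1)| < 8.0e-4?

k = 4

|R(1,1) − R(0,0)| = 0.5942459 ≥ 8.0e-4
|R(2,2) − R(1,1)| = 0.0919662 ≥ 8.0e-4
|R(3,3) − R(2,2)| = 0.0012670 ≥ 8.0e-4
|R(4,4) − R(3,3)| = 0.0003336 < 8.0e-4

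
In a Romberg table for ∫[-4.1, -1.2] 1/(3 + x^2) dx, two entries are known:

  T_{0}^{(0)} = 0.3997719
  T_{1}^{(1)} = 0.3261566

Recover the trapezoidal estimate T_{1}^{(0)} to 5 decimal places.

0.34456

From T_{1}^{(1)} = (4·T_{1}^{(0)} − T_{0}^{(0)})/3, solve for T_{1}^{(0)}:
4·T_{1}^{(0)} = 3·0.3261566 + 0.3997719 = 1.3782417
T_{1}^{(0)} = 0.3445604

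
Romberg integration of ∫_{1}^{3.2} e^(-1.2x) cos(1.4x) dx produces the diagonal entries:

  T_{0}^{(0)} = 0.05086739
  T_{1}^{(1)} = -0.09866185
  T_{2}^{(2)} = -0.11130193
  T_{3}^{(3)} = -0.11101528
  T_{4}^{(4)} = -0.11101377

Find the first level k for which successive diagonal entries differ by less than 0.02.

|T_{1}^{(1)} − T_{0}^{(0)}| = 0.14952924 ≥ 0.02
|T_{2}^{(2)} − T_{1}^{(1)}| = 0.01264008 < 0.02

k = 2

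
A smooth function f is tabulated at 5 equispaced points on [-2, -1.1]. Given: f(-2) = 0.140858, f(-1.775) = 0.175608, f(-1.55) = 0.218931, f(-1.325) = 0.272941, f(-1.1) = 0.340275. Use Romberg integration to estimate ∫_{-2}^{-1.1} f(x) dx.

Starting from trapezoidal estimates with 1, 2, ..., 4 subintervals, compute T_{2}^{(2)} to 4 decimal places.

0.2035

T_{0}^{(0)} (trapezoid, 1 panel, h=0.9000): 0.216510
T_{1}^{(0)} (trapezoid, 2 panels, h=0.4500): 0.206774
T_{2}^{(0)} (trapezoid, 4 panels, h=0.2250): 0.204310
T_{1}^{(1)} = 0.206774 + (0.206774 − 0.216510)/3 = 0.203529
T_{2}^{(1)} = 0.204310 + (0.204310 − 0.206774)/3 = 0.203489
T_{2}^{(2)} = 0.203489 + (0.203489 − 0.203529)/15 = 0.203486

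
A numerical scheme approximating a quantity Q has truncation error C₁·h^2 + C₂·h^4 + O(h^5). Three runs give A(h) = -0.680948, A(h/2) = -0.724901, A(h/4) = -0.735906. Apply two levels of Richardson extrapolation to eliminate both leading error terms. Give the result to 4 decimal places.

First eliminate the h^2 term (factor 2^2 = 4):
  B₁ = (4·(-0.724901) − (-0.680948))/3 = -0.739552
  B₂ = (4·(-0.735906) − (-0.724901))/3 = -0.739574
Then eliminate the h^4 term (factor 2^4 = 16):
  (16·(-0.739574) − (-0.739552))/15 = -0.739575

-0.7396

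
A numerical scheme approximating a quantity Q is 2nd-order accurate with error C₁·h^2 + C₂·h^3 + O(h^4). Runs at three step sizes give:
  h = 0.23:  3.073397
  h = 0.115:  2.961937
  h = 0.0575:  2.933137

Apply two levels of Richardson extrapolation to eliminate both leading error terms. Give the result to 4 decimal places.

2.9234

First eliminate the h^2 term (factor 2^2 = 4):
  B₁ = (4·2.961937 − 3.073397)/3 = 2.924784
  B₂ = (4·2.933137 − 2.961937)/3 = 2.923537
Then eliminate the h^3 term (factor 2^3 = 8):
  (8·2.923537 − 2.924784)/7 = 2.923359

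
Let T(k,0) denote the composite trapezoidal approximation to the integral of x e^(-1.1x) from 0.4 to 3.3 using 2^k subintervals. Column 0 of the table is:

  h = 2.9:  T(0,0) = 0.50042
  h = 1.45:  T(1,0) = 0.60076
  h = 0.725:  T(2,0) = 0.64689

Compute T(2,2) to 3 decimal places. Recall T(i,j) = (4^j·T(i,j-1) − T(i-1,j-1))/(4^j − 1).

0.664

Richardson extrapolation on the trapezoidal column (denominator 4−1=3):
T(1,1) = (4·0.60076 − 0.50042) / 3 = 0.63421
T(2,1) = (4·0.64689 − 0.60076) / 3 = 0.66227
T(2,2) = 0.66227 + (0.66227 − 0.63421)/15 = 0.66414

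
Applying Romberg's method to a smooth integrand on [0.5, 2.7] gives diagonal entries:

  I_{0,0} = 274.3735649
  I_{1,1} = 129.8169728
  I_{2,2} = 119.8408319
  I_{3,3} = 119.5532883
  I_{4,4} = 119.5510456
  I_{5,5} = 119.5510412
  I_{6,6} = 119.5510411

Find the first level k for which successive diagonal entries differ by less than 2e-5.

k = 5

|I_{1,1} − I_{0,0}| = 144.5565921 ≥ 2e-5
|I_{2,2} − I_{1,1}| = 9.9761409 ≥ 2e-5
|I_{3,3} − I_{2,2}| = 0.2875436 ≥ 2e-5
|I_{4,4} − I_{3,3}| = 0.0022427 ≥ 2e-5
|I_{5,5} − I_{4,4}| = 0.0000044 < 2e-5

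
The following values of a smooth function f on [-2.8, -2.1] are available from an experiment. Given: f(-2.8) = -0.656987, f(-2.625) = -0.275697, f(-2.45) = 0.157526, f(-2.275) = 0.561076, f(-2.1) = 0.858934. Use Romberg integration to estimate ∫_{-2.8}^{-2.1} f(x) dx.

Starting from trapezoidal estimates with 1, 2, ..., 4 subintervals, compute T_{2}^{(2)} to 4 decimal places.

0.0967

T_{0}^{(0)} (trapezoid, 1 panel, h=0.7000): 0.070681
T_{1}^{(0)} (trapezoid, 2 panels, h=0.3500): 0.090475
T_{2}^{(0)} (trapezoid, 4 panels, h=0.1750): 0.095179
T_{1}^{(1)} = 0.090475 + (0.090475 − 0.070681)/3 = 0.097073
T_{2}^{(1)} = 0.095179 + (0.095179 − 0.090475)/3 = 0.096747
T_{2}^{(2)} = 0.096747 + (0.096747 − 0.097073)/15 = 0.096725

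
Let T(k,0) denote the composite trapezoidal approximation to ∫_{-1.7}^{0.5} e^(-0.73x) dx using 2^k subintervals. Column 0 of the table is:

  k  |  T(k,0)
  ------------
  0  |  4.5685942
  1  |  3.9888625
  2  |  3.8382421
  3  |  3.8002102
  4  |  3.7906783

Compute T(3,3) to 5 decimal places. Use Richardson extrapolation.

Richardson extrapolation on the trapezoidal column (denominator 4−1=3):
T(1,1) = 3.9888625 + (3.9888625 − 4.5685942)/3 = 3.7956186
T(2,1) = 3.8382421 + (3.8382421 − 3.9888625)/3 = 3.7880353
T(3,1) = 3.8002102 + (3.8002102 − 3.8382421)/3 = 3.7875329
T(2,2) = (16·3.7880353 − 3.7956186) / 15 = 3.7875297
T(3,2) = (16·3.7875329 − 3.7880353) / 15 = 3.7874994
T(3,3) = 3.7874994 + (3.7874994 − 3.7875297)/63 = 3.7874989
(Column j=1 coincides with Simpson's rule on the same nodes.)

3.78750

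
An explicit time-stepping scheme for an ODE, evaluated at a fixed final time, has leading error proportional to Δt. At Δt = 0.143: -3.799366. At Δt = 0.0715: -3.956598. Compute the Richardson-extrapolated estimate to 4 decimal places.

-4.1138

The leading error scales as Δt; refining by a factor of 2 reduces it by 2^1 = 2.
Extrapolated value = (2·A(Δt/2) − A(Δt)) / (2 − 1)
= (2·(-3.956598) − (-3.799366)) / 1
= -4.113830 / 1 = -4.113830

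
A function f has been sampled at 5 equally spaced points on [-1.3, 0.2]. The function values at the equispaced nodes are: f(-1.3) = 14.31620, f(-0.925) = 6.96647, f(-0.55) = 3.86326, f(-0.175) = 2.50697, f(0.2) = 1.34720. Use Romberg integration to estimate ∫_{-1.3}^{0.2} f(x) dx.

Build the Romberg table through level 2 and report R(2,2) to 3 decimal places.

7.653

R(0,0) (trapezoid, 1 panel, h=1.5000): 11.74755
R(1,0) (trapezoid, 2 panels, h=0.7500): 8.77122
R(2,0) (trapezoid, 4 panels, h=0.3750): 7.93815
R(1,1) = 8.77122 + (8.77122 − 11.74755)/3 = 7.77911
R(2,1) = 7.93815 + (7.93815 − 8.77122)/3 = 7.66046
R(2,2) = 7.66046 + (7.66046 − 7.77911)/15 = 7.65255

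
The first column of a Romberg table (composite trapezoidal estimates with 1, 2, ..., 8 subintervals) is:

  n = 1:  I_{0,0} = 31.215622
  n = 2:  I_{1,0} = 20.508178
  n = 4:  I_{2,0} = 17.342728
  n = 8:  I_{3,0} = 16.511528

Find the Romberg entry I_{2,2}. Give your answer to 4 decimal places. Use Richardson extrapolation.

I_{1,1} = 20.508178 + (20.508178 − 31.215622)/3 = 16.939030
I_{2,1} = 17.342728 + (17.342728 − 20.508178)/3 = 16.287578
I_{2,2} = 16.287578 + (16.287578 − 16.939030)/15 = 16.244148

16.2441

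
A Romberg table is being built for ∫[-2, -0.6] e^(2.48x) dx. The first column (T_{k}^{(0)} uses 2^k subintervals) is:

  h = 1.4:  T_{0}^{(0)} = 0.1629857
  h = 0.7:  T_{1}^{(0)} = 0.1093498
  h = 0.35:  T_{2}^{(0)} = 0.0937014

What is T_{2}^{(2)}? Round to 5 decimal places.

0.08829

T_{1}^{(1)} = (4·0.1093498 − 0.1629857) / 3 = 0.0914712
T_{2}^{(1)} = (4·0.0937014 − 0.1093498) / 3 = 0.0884853
T_{2}^{(2)} = 0.0884853 + (0.0884853 − 0.0914712)/15 = 0.0882862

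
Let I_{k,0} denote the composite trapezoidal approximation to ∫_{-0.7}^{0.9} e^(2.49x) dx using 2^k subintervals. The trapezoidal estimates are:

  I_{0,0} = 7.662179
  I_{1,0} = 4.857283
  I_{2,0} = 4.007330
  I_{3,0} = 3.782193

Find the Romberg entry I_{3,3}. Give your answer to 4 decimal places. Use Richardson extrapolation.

Richardson extrapolation on the trapezoidal column (denominator 4−1=3):
I_{1,1} = (4·4.857283 − 7.662179) / 3 = 3.922318
I_{2,1} = 4.007330 + (4.007330 − 4.857283)/3 = 3.724012
I_{3,1} = (4·3.782193 − 4.007330) / 3 = 3.707147
I_{2,2} = 3.724012 + (3.724012 − 3.922318)/15 = 3.710792
I_{3,2} = 3.707147 + (3.707147 − 3.724012)/15 = 3.706023
I_{3,3} = 3.706023 + (3.706023 − 3.710792)/63 = 3.705947

3.7059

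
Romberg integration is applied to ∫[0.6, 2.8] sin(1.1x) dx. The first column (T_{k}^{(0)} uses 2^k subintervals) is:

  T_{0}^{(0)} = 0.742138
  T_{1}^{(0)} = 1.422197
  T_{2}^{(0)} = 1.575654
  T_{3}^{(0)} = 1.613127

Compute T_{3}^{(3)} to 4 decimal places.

Richardson extrapolation on the trapezoidal column (denominator 4−1=3):
T_{1}^{(1)} = 1.422197 + (1.422197 − 0.742138)/3 = 1.648883
T_{2}^{(1)} = 1.575654 + (1.575654 − 1.422197)/3 = 1.626806
T_{3}^{(1)} = 1.613127 + (1.613127 − 1.575654)/3 = 1.625618
T_{2}^{(2)} = 1.626806 + (1.626806 − 1.648883)/15 = 1.625334
T_{3}^{(2)} = 1.625618 + (1.625618 − 1.626806)/15 = 1.625539
T_{3}^{(3)} = 1.625539 + (1.625539 − 1.625334)/63 = 1.625542

1.6255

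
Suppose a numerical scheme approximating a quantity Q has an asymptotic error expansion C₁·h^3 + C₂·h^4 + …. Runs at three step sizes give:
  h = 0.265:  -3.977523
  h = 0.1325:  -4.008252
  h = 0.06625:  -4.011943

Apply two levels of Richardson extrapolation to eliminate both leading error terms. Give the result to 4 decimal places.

First eliminate the h^3 term (factor 2^3 = 8):
  B₁ = (8·(-4.008252) − (-3.977523))/7 = -4.012642
  B₂ = (8·(-4.011943) − (-4.008252))/7 = -4.012470
Then eliminate the h^4 term (factor 2^4 = 16):
  (16·(-4.012470) − (-4.012642))/15 = -4.012459

-4.0125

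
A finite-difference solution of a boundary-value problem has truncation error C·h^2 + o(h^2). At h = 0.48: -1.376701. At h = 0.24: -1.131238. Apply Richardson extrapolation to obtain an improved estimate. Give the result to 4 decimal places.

-1.0494

The leading error scales as h^2; refining by a factor of 2 reduces it by 2^2 = 4.
Extrapolated value = (4·A(h/2) − A(h)) / (4 − 1)
= (4·(-1.131238) − (-1.376701)) / 3
= -3.148251 / 3 = -1.049417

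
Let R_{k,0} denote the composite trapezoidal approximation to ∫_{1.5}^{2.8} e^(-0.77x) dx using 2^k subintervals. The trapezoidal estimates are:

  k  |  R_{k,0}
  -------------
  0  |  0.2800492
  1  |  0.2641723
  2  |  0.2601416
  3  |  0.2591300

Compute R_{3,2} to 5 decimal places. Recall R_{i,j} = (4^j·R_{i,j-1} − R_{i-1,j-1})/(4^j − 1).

Richardson extrapolation on the trapezoidal column (denominator 4−1=3):
R_{2,1} = 0.2601416 + (0.2601416 − 0.2641723)/3 = 0.2587980
R_{3,1} = 0.2591300 + (0.2591300 − 0.2601416)/3 = 0.2587928
R_{3,2} = 0.2587928 + (0.2587928 − 0.2587980)/15 = 0.2587925

0.25879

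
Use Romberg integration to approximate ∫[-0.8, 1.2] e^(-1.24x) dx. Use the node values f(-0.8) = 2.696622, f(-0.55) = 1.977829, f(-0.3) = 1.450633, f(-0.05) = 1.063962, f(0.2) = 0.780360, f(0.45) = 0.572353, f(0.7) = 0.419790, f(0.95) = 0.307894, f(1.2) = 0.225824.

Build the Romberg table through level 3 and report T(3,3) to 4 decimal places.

T(0,0) (trapezoid, 1 panel, h=2.0000): 2.922446
T(1,0) (trapezoid, 2 panels, h=1.0000): 2.241583
T(2,0) (trapezoid, 4 panels, h=0.5000): 2.056003
T(3,0) (trapezoid, 8 panels, h=0.2500): 2.008511
T(1,1) = 2.241583 + (2.241583 − 2.922446)/3 = 2.014629
T(2,1) = 2.056003 + (2.056003 − 2.241583)/3 = 1.994143
T(3,1) = 2.008511 + (2.008511 − 2.056003)/3 = 1.992680
T(2,2) = 1.994143 + (1.994143 − 2.014629)/15 = 1.992777
T(3,2) = 1.992680 + (1.992680 − 1.994143)/15 = 1.992582
T(3,3) = 1.992582 + (1.992582 − 1.992777)/63 = 1.992579

1.9926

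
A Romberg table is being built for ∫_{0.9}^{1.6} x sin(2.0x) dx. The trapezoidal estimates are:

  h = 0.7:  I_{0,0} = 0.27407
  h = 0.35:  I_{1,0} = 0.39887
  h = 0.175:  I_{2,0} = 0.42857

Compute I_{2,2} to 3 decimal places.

I_{1,1} = (4·0.39887 − 0.27407) / 3 = 0.44047
I_{2,1} = (4·0.42857 − 0.39887) / 3 = 0.43847
I_{2,2} = (16·0.43847 − 0.44047) / 15 = 0.43834

0.438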